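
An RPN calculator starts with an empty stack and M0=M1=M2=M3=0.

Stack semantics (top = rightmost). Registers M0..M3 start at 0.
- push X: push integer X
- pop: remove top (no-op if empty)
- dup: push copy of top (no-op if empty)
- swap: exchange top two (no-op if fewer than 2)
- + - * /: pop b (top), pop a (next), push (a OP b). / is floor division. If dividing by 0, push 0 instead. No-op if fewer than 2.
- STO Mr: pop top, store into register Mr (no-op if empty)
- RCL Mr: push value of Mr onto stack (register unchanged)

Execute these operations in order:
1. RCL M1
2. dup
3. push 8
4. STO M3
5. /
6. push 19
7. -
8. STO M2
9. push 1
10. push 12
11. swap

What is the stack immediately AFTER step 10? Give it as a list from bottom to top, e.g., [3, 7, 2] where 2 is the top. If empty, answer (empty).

After op 1 (RCL M1): stack=[0] mem=[0,0,0,0]
After op 2 (dup): stack=[0,0] mem=[0,0,0,0]
After op 3 (push 8): stack=[0,0,8] mem=[0,0,0,0]
After op 4 (STO M3): stack=[0,0] mem=[0,0,0,8]
After op 5 (/): stack=[0] mem=[0,0,0,8]
After op 6 (push 19): stack=[0,19] mem=[0,0,0,8]
After op 7 (-): stack=[-19] mem=[0,0,0,8]
After op 8 (STO M2): stack=[empty] mem=[0,0,-19,8]
After op 9 (push 1): stack=[1] mem=[0,0,-19,8]
After op 10 (push 12): stack=[1,12] mem=[0,0,-19,8]

[1, 12]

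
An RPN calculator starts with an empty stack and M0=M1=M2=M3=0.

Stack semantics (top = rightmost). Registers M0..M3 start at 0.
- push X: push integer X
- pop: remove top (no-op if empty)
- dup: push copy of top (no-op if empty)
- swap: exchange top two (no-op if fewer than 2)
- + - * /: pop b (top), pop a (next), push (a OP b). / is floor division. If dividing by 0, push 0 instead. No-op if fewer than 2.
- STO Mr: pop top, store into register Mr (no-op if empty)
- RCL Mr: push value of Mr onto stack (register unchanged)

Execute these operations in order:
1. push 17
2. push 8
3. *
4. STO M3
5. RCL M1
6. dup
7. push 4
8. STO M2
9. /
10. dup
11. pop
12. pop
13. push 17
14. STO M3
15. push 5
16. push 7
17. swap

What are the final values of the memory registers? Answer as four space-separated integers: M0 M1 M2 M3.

After op 1 (push 17): stack=[17] mem=[0,0,0,0]
After op 2 (push 8): stack=[17,8] mem=[0,0,0,0]
After op 3 (*): stack=[136] mem=[0,0,0,0]
After op 4 (STO M3): stack=[empty] mem=[0,0,0,136]
After op 5 (RCL M1): stack=[0] mem=[0,0,0,136]
After op 6 (dup): stack=[0,0] mem=[0,0,0,136]
After op 7 (push 4): stack=[0,0,4] mem=[0,0,0,136]
After op 8 (STO M2): stack=[0,0] mem=[0,0,4,136]
After op 9 (/): stack=[0] mem=[0,0,4,136]
After op 10 (dup): stack=[0,0] mem=[0,0,4,136]
After op 11 (pop): stack=[0] mem=[0,0,4,136]
After op 12 (pop): stack=[empty] mem=[0,0,4,136]
After op 13 (push 17): stack=[17] mem=[0,0,4,136]
After op 14 (STO M3): stack=[empty] mem=[0,0,4,17]
After op 15 (push 5): stack=[5] mem=[0,0,4,17]
After op 16 (push 7): stack=[5,7] mem=[0,0,4,17]
After op 17 (swap): stack=[7,5] mem=[0,0,4,17]

Answer: 0 0 4 17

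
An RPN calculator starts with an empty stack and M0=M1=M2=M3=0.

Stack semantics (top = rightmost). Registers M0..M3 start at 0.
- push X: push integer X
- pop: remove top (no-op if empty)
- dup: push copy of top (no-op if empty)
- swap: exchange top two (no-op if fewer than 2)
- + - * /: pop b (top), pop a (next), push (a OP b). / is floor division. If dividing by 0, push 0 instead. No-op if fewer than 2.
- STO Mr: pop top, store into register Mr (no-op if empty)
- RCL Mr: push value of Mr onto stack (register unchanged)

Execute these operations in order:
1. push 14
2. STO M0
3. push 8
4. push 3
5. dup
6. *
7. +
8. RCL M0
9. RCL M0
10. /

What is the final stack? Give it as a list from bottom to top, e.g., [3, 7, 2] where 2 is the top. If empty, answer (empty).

After op 1 (push 14): stack=[14] mem=[0,0,0,0]
After op 2 (STO M0): stack=[empty] mem=[14,0,0,0]
After op 3 (push 8): stack=[8] mem=[14,0,0,0]
After op 4 (push 3): stack=[8,3] mem=[14,0,0,0]
After op 5 (dup): stack=[8,3,3] mem=[14,0,0,0]
After op 6 (*): stack=[8,9] mem=[14,0,0,0]
After op 7 (+): stack=[17] mem=[14,0,0,0]
After op 8 (RCL M0): stack=[17,14] mem=[14,0,0,0]
After op 9 (RCL M0): stack=[17,14,14] mem=[14,0,0,0]
After op 10 (/): stack=[17,1] mem=[14,0,0,0]

Answer: [17, 1]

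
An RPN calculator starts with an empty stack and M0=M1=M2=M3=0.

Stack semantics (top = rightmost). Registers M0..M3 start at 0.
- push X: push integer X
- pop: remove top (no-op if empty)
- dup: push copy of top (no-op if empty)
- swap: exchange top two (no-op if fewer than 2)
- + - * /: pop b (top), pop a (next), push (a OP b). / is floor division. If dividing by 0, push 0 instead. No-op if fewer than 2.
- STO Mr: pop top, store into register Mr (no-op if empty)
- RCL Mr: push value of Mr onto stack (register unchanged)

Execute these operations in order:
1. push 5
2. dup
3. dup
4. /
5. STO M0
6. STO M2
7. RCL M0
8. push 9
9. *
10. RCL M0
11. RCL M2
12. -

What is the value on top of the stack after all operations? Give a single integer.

Answer: -4

Derivation:
After op 1 (push 5): stack=[5] mem=[0,0,0,0]
After op 2 (dup): stack=[5,5] mem=[0,0,0,0]
After op 3 (dup): stack=[5,5,5] mem=[0,0,0,0]
After op 4 (/): stack=[5,1] mem=[0,0,0,0]
After op 5 (STO M0): stack=[5] mem=[1,0,0,0]
After op 6 (STO M2): stack=[empty] mem=[1,0,5,0]
After op 7 (RCL M0): stack=[1] mem=[1,0,5,0]
After op 8 (push 9): stack=[1,9] mem=[1,0,5,0]
After op 9 (*): stack=[9] mem=[1,0,5,0]
After op 10 (RCL M0): stack=[9,1] mem=[1,0,5,0]
After op 11 (RCL M2): stack=[9,1,5] mem=[1,0,5,0]
After op 12 (-): stack=[9,-4] mem=[1,0,5,0]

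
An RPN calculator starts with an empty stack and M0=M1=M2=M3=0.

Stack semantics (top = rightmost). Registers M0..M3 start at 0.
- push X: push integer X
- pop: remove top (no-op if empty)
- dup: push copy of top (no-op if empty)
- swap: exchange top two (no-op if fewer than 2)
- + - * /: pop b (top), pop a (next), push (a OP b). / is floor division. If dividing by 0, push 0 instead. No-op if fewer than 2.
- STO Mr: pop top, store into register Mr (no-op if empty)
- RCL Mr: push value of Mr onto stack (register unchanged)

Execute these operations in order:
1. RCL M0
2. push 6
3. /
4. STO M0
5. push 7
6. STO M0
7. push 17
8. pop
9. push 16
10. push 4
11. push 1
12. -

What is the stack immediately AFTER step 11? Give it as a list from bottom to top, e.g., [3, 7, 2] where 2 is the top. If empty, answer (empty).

After op 1 (RCL M0): stack=[0] mem=[0,0,0,0]
After op 2 (push 6): stack=[0,6] mem=[0,0,0,0]
After op 3 (/): stack=[0] mem=[0,0,0,0]
After op 4 (STO M0): stack=[empty] mem=[0,0,0,0]
After op 5 (push 7): stack=[7] mem=[0,0,0,0]
After op 6 (STO M0): stack=[empty] mem=[7,0,0,0]
After op 7 (push 17): stack=[17] mem=[7,0,0,0]
After op 8 (pop): stack=[empty] mem=[7,0,0,0]
After op 9 (push 16): stack=[16] mem=[7,0,0,0]
After op 10 (push 4): stack=[16,4] mem=[7,0,0,0]
After op 11 (push 1): stack=[16,4,1] mem=[7,0,0,0]

[16, 4, 1]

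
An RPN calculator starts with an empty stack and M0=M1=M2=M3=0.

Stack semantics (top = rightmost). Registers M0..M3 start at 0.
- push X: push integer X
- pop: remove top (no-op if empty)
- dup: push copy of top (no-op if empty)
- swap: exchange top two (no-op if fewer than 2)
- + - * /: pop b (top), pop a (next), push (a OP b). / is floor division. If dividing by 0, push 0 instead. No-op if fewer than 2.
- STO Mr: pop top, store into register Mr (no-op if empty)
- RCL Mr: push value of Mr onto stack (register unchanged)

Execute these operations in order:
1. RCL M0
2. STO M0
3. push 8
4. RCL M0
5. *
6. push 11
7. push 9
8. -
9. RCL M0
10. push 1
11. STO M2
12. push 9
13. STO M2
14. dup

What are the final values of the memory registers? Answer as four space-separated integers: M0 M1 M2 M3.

Answer: 0 0 9 0

Derivation:
After op 1 (RCL M0): stack=[0] mem=[0,0,0,0]
After op 2 (STO M0): stack=[empty] mem=[0,0,0,0]
After op 3 (push 8): stack=[8] mem=[0,0,0,0]
After op 4 (RCL M0): stack=[8,0] mem=[0,0,0,0]
After op 5 (*): stack=[0] mem=[0,0,0,0]
After op 6 (push 11): stack=[0,11] mem=[0,0,0,0]
After op 7 (push 9): stack=[0,11,9] mem=[0,0,0,0]
After op 8 (-): stack=[0,2] mem=[0,0,0,0]
After op 9 (RCL M0): stack=[0,2,0] mem=[0,0,0,0]
After op 10 (push 1): stack=[0,2,0,1] mem=[0,0,0,0]
After op 11 (STO M2): stack=[0,2,0] mem=[0,0,1,0]
After op 12 (push 9): stack=[0,2,0,9] mem=[0,0,1,0]
After op 13 (STO M2): stack=[0,2,0] mem=[0,0,9,0]
After op 14 (dup): stack=[0,2,0,0] mem=[0,0,9,0]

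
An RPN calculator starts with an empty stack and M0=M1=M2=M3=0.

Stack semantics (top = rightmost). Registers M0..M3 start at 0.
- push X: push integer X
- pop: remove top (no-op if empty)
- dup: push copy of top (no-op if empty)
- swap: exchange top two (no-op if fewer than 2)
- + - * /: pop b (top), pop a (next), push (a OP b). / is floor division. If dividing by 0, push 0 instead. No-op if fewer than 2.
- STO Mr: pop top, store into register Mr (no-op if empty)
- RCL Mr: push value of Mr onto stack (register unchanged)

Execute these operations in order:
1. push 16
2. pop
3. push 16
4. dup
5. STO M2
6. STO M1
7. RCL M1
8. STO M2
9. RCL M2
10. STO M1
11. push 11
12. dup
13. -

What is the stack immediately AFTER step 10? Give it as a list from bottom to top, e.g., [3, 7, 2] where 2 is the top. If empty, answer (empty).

After op 1 (push 16): stack=[16] mem=[0,0,0,0]
After op 2 (pop): stack=[empty] mem=[0,0,0,0]
After op 3 (push 16): stack=[16] mem=[0,0,0,0]
After op 4 (dup): stack=[16,16] mem=[0,0,0,0]
After op 5 (STO M2): stack=[16] mem=[0,0,16,0]
After op 6 (STO M1): stack=[empty] mem=[0,16,16,0]
After op 7 (RCL M1): stack=[16] mem=[0,16,16,0]
After op 8 (STO M2): stack=[empty] mem=[0,16,16,0]
After op 9 (RCL M2): stack=[16] mem=[0,16,16,0]
After op 10 (STO M1): stack=[empty] mem=[0,16,16,0]

(empty)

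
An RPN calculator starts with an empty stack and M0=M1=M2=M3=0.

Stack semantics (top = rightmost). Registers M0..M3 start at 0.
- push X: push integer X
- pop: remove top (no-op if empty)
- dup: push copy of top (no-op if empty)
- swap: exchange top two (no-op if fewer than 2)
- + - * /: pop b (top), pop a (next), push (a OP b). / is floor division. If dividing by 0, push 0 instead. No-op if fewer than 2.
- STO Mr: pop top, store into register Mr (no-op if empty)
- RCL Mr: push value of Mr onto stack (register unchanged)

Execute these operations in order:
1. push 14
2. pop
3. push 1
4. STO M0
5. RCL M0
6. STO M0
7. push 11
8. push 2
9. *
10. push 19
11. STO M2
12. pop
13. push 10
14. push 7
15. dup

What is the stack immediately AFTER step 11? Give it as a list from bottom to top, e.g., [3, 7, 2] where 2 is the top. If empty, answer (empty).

After op 1 (push 14): stack=[14] mem=[0,0,0,0]
After op 2 (pop): stack=[empty] mem=[0,0,0,0]
After op 3 (push 1): stack=[1] mem=[0,0,0,0]
After op 4 (STO M0): stack=[empty] mem=[1,0,0,0]
After op 5 (RCL M0): stack=[1] mem=[1,0,0,0]
After op 6 (STO M0): stack=[empty] mem=[1,0,0,0]
After op 7 (push 11): stack=[11] mem=[1,0,0,0]
After op 8 (push 2): stack=[11,2] mem=[1,0,0,0]
After op 9 (*): stack=[22] mem=[1,0,0,0]
After op 10 (push 19): stack=[22,19] mem=[1,0,0,0]
After op 11 (STO M2): stack=[22] mem=[1,0,19,0]

[22]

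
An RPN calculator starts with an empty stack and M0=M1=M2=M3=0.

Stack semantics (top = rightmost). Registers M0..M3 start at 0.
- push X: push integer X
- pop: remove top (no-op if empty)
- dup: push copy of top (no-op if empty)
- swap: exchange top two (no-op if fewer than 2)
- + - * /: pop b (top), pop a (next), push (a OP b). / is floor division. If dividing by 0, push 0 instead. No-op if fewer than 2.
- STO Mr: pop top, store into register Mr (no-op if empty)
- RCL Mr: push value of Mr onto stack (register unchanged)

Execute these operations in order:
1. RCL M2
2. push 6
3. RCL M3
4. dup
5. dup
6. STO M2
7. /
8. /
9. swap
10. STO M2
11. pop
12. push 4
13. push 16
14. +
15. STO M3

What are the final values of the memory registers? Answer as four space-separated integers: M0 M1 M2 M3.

Answer: 0 0 0 20

Derivation:
After op 1 (RCL M2): stack=[0] mem=[0,0,0,0]
After op 2 (push 6): stack=[0,6] mem=[0,0,0,0]
After op 3 (RCL M3): stack=[0,6,0] mem=[0,0,0,0]
After op 4 (dup): stack=[0,6,0,0] mem=[0,0,0,0]
After op 5 (dup): stack=[0,6,0,0,0] mem=[0,0,0,0]
After op 6 (STO M2): stack=[0,6,0,0] mem=[0,0,0,0]
After op 7 (/): stack=[0,6,0] mem=[0,0,0,0]
After op 8 (/): stack=[0,0] mem=[0,0,0,0]
After op 9 (swap): stack=[0,0] mem=[0,0,0,0]
After op 10 (STO M2): stack=[0] mem=[0,0,0,0]
After op 11 (pop): stack=[empty] mem=[0,0,0,0]
After op 12 (push 4): stack=[4] mem=[0,0,0,0]
After op 13 (push 16): stack=[4,16] mem=[0,0,0,0]
After op 14 (+): stack=[20] mem=[0,0,0,0]
After op 15 (STO M3): stack=[empty] mem=[0,0,0,20]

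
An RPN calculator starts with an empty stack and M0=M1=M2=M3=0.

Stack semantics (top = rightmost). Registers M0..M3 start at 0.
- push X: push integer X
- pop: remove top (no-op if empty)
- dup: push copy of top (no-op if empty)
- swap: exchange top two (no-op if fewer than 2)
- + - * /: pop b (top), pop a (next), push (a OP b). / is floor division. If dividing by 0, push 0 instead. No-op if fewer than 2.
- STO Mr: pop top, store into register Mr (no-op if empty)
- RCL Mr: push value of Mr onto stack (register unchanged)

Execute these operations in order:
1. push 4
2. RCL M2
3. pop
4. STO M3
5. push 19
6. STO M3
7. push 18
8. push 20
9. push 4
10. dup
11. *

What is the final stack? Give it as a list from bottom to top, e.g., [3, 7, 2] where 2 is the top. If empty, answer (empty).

Answer: [18, 20, 16]

Derivation:
After op 1 (push 4): stack=[4] mem=[0,0,0,0]
After op 2 (RCL M2): stack=[4,0] mem=[0,0,0,0]
After op 3 (pop): stack=[4] mem=[0,0,0,0]
After op 4 (STO M3): stack=[empty] mem=[0,0,0,4]
After op 5 (push 19): stack=[19] mem=[0,0,0,4]
After op 6 (STO M3): stack=[empty] mem=[0,0,0,19]
After op 7 (push 18): stack=[18] mem=[0,0,0,19]
After op 8 (push 20): stack=[18,20] mem=[0,0,0,19]
After op 9 (push 4): stack=[18,20,4] mem=[0,0,0,19]
After op 10 (dup): stack=[18,20,4,4] mem=[0,0,0,19]
After op 11 (*): stack=[18,20,16] mem=[0,0,0,19]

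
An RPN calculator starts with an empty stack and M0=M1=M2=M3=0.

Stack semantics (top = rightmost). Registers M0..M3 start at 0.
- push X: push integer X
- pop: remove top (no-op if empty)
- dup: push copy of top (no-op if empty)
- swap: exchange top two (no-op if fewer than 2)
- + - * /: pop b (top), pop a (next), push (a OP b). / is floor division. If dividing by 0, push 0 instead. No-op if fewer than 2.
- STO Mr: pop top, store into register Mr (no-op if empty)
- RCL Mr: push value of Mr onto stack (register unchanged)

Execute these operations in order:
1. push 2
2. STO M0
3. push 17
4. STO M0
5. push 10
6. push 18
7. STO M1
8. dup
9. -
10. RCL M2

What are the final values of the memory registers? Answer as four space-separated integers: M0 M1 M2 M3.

After op 1 (push 2): stack=[2] mem=[0,0,0,0]
After op 2 (STO M0): stack=[empty] mem=[2,0,0,0]
After op 3 (push 17): stack=[17] mem=[2,0,0,0]
After op 4 (STO M0): stack=[empty] mem=[17,0,0,0]
After op 5 (push 10): stack=[10] mem=[17,0,0,0]
After op 6 (push 18): stack=[10,18] mem=[17,0,0,0]
After op 7 (STO M1): stack=[10] mem=[17,18,0,0]
After op 8 (dup): stack=[10,10] mem=[17,18,0,0]
After op 9 (-): stack=[0] mem=[17,18,0,0]
After op 10 (RCL M2): stack=[0,0] mem=[17,18,0,0]

Answer: 17 18 0 0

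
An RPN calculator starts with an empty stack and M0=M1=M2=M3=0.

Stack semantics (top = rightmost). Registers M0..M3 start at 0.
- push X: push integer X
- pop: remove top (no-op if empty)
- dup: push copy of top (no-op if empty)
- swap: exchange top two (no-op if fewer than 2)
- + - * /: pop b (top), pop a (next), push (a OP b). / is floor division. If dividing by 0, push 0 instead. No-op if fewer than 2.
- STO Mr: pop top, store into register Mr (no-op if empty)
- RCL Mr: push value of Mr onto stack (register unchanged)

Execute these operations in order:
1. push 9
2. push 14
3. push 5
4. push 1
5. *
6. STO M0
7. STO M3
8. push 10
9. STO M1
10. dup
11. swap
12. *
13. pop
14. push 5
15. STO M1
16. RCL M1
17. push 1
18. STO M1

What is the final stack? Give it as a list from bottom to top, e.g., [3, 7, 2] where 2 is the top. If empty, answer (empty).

After op 1 (push 9): stack=[9] mem=[0,0,0,0]
After op 2 (push 14): stack=[9,14] mem=[0,0,0,0]
After op 3 (push 5): stack=[9,14,5] mem=[0,0,0,0]
After op 4 (push 1): stack=[9,14,5,1] mem=[0,0,0,0]
After op 5 (*): stack=[9,14,5] mem=[0,0,0,0]
After op 6 (STO M0): stack=[9,14] mem=[5,0,0,0]
After op 7 (STO M3): stack=[9] mem=[5,0,0,14]
After op 8 (push 10): stack=[9,10] mem=[5,0,0,14]
After op 9 (STO M1): stack=[9] mem=[5,10,0,14]
After op 10 (dup): stack=[9,9] mem=[5,10,0,14]
After op 11 (swap): stack=[9,9] mem=[5,10,0,14]
After op 12 (*): stack=[81] mem=[5,10,0,14]
After op 13 (pop): stack=[empty] mem=[5,10,0,14]
After op 14 (push 5): stack=[5] mem=[5,10,0,14]
After op 15 (STO M1): stack=[empty] mem=[5,5,0,14]
After op 16 (RCL M1): stack=[5] mem=[5,5,0,14]
After op 17 (push 1): stack=[5,1] mem=[5,5,0,14]
After op 18 (STO M1): stack=[5] mem=[5,1,0,14]

Answer: [5]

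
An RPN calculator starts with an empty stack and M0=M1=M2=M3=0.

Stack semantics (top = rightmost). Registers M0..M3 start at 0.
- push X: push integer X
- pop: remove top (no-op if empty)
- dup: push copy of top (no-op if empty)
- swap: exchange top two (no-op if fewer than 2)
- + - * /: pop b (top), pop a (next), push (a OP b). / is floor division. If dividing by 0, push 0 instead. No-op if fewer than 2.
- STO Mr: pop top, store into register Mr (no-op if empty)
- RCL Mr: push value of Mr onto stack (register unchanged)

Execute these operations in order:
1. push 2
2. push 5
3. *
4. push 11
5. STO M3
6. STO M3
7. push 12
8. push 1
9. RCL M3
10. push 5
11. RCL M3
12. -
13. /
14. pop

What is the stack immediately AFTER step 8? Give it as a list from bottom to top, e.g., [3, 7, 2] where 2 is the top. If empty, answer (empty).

After op 1 (push 2): stack=[2] mem=[0,0,0,0]
After op 2 (push 5): stack=[2,5] mem=[0,0,0,0]
After op 3 (*): stack=[10] mem=[0,0,0,0]
After op 4 (push 11): stack=[10,11] mem=[0,0,0,0]
After op 5 (STO M3): stack=[10] mem=[0,0,0,11]
After op 6 (STO M3): stack=[empty] mem=[0,0,0,10]
After op 7 (push 12): stack=[12] mem=[0,0,0,10]
After op 8 (push 1): stack=[12,1] mem=[0,0,0,10]

[12, 1]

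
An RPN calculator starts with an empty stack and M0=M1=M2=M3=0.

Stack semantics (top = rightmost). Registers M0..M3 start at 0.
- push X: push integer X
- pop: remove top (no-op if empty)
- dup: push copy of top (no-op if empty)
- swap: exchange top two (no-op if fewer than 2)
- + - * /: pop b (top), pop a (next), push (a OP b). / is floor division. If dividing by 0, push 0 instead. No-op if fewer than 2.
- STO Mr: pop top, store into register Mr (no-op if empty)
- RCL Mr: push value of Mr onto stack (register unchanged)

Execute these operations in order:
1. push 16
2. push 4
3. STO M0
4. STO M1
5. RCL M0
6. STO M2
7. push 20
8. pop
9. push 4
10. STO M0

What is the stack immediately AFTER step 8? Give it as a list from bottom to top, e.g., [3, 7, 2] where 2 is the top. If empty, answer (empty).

After op 1 (push 16): stack=[16] mem=[0,0,0,0]
After op 2 (push 4): stack=[16,4] mem=[0,0,0,0]
After op 3 (STO M0): stack=[16] mem=[4,0,0,0]
After op 4 (STO M1): stack=[empty] mem=[4,16,0,0]
After op 5 (RCL M0): stack=[4] mem=[4,16,0,0]
After op 6 (STO M2): stack=[empty] mem=[4,16,4,0]
After op 7 (push 20): stack=[20] mem=[4,16,4,0]
After op 8 (pop): stack=[empty] mem=[4,16,4,0]

(empty)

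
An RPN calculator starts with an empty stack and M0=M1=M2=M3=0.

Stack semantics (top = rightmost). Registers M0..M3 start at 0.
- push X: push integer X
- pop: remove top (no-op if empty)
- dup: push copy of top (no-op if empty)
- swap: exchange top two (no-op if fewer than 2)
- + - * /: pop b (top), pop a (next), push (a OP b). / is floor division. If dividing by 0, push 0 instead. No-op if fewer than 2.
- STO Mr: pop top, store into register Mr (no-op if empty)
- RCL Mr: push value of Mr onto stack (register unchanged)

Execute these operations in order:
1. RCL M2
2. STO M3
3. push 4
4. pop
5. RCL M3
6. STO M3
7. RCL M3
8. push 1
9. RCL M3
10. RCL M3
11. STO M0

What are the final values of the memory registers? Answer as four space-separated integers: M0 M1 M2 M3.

Answer: 0 0 0 0

Derivation:
After op 1 (RCL M2): stack=[0] mem=[0,0,0,0]
After op 2 (STO M3): stack=[empty] mem=[0,0,0,0]
After op 3 (push 4): stack=[4] mem=[0,0,0,0]
After op 4 (pop): stack=[empty] mem=[0,0,0,0]
After op 5 (RCL M3): stack=[0] mem=[0,0,0,0]
After op 6 (STO M3): stack=[empty] mem=[0,0,0,0]
After op 7 (RCL M3): stack=[0] mem=[0,0,0,0]
After op 8 (push 1): stack=[0,1] mem=[0,0,0,0]
After op 9 (RCL M3): stack=[0,1,0] mem=[0,0,0,0]
After op 10 (RCL M3): stack=[0,1,0,0] mem=[0,0,0,0]
After op 11 (STO M0): stack=[0,1,0] mem=[0,0,0,0]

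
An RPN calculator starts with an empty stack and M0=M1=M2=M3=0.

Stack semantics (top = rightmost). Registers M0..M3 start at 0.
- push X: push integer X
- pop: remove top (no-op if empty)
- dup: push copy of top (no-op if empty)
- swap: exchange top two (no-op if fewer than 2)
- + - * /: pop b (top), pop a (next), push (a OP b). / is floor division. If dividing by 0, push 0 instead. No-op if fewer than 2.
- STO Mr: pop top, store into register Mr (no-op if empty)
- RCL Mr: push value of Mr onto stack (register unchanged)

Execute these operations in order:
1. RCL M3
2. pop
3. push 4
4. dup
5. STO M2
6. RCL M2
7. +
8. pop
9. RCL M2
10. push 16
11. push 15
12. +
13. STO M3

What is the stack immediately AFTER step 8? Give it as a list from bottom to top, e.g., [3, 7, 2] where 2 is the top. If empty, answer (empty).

After op 1 (RCL M3): stack=[0] mem=[0,0,0,0]
After op 2 (pop): stack=[empty] mem=[0,0,0,0]
After op 3 (push 4): stack=[4] mem=[0,0,0,0]
After op 4 (dup): stack=[4,4] mem=[0,0,0,0]
After op 5 (STO M2): stack=[4] mem=[0,0,4,0]
After op 6 (RCL M2): stack=[4,4] mem=[0,0,4,0]
After op 7 (+): stack=[8] mem=[0,0,4,0]
After op 8 (pop): stack=[empty] mem=[0,0,4,0]

(empty)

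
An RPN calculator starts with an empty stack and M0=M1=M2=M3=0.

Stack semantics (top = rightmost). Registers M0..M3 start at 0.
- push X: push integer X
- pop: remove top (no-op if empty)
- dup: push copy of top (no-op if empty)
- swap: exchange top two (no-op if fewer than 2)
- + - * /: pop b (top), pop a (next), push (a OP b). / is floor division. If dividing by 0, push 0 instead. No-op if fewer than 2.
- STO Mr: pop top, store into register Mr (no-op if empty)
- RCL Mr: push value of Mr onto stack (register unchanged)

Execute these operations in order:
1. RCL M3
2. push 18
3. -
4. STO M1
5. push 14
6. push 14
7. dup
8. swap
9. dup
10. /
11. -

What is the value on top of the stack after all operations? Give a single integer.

After op 1 (RCL M3): stack=[0] mem=[0,0,0,0]
After op 2 (push 18): stack=[0,18] mem=[0,0,0,0]
After op 3 (-): stack=[-18] mem=[0,0,0,0]
After op 4 (STO M1): stack=[empty] mem=[0,-18,0,0]
After op 5 (push 14): stack=[14] mem=[0,-18,0,0]
After op 6 (push 14): stack=[14,14] mem=[0,-18,0,0]
After op 7 (dup): stack=[14,14,14] mem=[0,-18,0,0]
After op 8 (swap): stack=[14,14,14] mem=[0,-18,0,0]
After op 9 (dup): stack=[14,14,14,14] mem=[0,-18,0,0]
After op 10 (/): stack=[14,14,1] mem=[0,-18,0,0]
After op 11 (-): stack=[14,13] mem=[0,-18,0,0]

Answer: 13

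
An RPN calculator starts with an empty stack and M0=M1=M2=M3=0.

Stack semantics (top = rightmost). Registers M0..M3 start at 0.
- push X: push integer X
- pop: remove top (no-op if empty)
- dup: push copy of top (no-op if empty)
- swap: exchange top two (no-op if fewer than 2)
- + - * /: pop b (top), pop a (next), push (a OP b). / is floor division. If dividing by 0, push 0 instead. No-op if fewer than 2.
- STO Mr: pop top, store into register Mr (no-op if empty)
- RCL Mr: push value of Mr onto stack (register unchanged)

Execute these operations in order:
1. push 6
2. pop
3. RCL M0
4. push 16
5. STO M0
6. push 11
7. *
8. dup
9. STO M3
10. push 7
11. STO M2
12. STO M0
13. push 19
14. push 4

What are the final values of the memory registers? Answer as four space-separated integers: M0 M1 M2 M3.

After op 1 (push 6): stack=[6] mem=[0,0,0,0]
After op 2 (pop): stack=[empty] mem=[0,0,0,0]
After op 3 (RCL M0): stack=[0] mem=[0,0,0,0]
After op 4 (push 16): stack=[0,16] mem=[0,0,0,0]
After op 5 (STO M0): stack=[0] mem=[16,0,0,0]
After op 6 (push 11): stack=[0,11] mem=[16,0,0,0]
After op 7 (*): stack=[0] mem=[16,0,0,0]
After op 8 (dup): stack=[0,0] mem=[16,0,0,0]
After op 9 (STO M3): stack=[0] mem=[16,0,0,0]
After op 10 (push 7): stack=[0,7] mem=[16,0,0,0]
After op 11 (STO M2): stack=[0] mem=[16,0,7,0]
After op 12 (STO M0): stack=[empty] mem=[0,0,7,0]
After op 13 (push 19): stack=[19] mem=[0,0,7,0]
After op 14 (push 4): stack=[19,4] mem=[0,0,7,0]

Answer: 0 0 7 0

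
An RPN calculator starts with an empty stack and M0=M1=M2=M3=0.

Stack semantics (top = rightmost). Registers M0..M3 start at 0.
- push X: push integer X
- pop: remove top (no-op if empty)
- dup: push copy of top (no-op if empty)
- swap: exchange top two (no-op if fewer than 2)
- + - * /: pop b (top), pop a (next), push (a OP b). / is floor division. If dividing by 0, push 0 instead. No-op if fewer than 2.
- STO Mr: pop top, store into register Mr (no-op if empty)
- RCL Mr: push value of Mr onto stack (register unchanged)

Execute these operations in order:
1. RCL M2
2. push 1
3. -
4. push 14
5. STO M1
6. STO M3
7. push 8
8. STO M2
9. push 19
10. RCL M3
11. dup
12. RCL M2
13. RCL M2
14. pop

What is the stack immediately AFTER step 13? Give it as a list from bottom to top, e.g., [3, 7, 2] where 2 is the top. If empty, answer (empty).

After op 1 (RCL M2): stack=[0] mem=[0,0,0,0]
After op 2 (push 1): stack=[0,1] mem=[0,0,0,0]
After op 3 (-): stack=[-1] mem=[0,0,0,0]
After op 4 (push 14): stack=[-1,14] mem=[0,0,0,0]
After op 5 (STO M1): stack=[-1] mem=[0,14,0,0]
After op 6 (STO M3): stack=[empty] mem=[0,14,0,-1]
After op 7 (push 8): stack=[8] mem=[0,14,0,-1]
After op 8 (STO M2): stack=[empty] mem=[0,14,8,-1]
After op 9 (push 19): stack=[19] mem=[0,14,8,-1]
After op 10 (RCL M3): stack=[19,-1] mem=[0,14,8,-1]
After op 11 (dup): stack=[19,-1,-1] mem=[0,14,8,-1]
After op 12 (RCL M2): stack=[19,-1,-1,8] mem=[0,14,8,-1]
After op 13 (RCL M2): stack=[19,-1,-1,8,8] mem=[0,14,8,-1]

[19, -1, -1, 8, 8]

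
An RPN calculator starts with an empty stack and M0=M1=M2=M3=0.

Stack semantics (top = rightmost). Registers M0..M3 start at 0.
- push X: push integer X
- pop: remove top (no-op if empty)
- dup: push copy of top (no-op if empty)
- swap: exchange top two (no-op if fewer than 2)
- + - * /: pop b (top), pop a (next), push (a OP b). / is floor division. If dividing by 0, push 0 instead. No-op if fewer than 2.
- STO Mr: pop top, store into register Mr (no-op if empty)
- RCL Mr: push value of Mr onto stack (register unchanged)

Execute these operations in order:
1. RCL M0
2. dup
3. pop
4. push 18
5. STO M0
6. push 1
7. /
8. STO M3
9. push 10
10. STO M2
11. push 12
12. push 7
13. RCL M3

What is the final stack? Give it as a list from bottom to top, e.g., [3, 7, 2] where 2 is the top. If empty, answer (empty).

Answer: [12, 7, 0]

Derivation:
After op 1 (RCL M0): stack=[0] mem=[0,0,0,0]
After op 2 (dup): stack=[0,0] mem=[0,0,0,0]
After op 3 (pop): stack=[0] mem=[0,0,0,0]
After op 4 (push 18): stack=[0,18] mem=[0,0,0,0]
After op 5 (STO M0): stack=[0] mem=[18,0,0,0]
After op 6 (push 1): stack=[0,1] mem=[18,0,0,0]
After op 7 (/): stack=[0] mem=[18,0,0,0]
After op 8 (STO M3): stack=[empty] mem=[18,0,0,0]
After op 9 (push 10): stack=[10] mem=[18,0,0,0]
After op 10 (STO M2): stack=[empty] mem=[18,0,10,0]
After op 11 (push 12): stack=[12] mem=[18,0,10,0]
After op 12 (push 7): stack=[12,7] mem=[18,0,10,0]
After op 13 (RCL M3): stack=[12,7,0] mem=[18,0,10,0]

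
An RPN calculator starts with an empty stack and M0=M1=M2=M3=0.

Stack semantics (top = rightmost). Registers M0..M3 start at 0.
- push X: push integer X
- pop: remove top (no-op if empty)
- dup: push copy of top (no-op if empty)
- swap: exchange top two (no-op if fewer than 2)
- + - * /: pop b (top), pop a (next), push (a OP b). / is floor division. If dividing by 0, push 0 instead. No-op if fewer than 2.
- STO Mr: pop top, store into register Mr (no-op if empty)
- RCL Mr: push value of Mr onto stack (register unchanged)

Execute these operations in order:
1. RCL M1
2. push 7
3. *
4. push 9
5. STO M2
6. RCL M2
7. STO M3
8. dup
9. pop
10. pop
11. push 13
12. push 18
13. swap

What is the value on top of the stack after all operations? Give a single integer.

Answer: 13

Derivation:
After op 1 (RCL M1): stack=[0] mem=[0,0,0,0]
After op 2 (push 7): stack=[0,7] mem=[0,0,0,0]
After op 3 (*): stack=[0] mem=[0,0,0,0]
After op 4 (push 9): stack=[0,9] mem=[0,0,0,0]
After op 5 (STO M2): stack=[0] mem=[0,0,9,0]
After op 6 (RCL M2): stack=[0,9] mem=[0,0,9,0]
After op 7 (STO M3): stack=[0] mem=[0,0,9,9]
After op 8 (dup): stack=[0,0] mem=[0,0,9,9]
After op 9 (pop): stack=[0] mem=[0,0,9,9]
After op 10 (pop): stack=[empty] mem=[0,0,9,9]
After op 11 (push 13): stack=[13] mem=[0,0,9,9]
After op 12 (push 18): stack=[13,18] mem=[0,0,9,9]
After op 13 (swap): stack=[18,13] mem=[0,0,9,9]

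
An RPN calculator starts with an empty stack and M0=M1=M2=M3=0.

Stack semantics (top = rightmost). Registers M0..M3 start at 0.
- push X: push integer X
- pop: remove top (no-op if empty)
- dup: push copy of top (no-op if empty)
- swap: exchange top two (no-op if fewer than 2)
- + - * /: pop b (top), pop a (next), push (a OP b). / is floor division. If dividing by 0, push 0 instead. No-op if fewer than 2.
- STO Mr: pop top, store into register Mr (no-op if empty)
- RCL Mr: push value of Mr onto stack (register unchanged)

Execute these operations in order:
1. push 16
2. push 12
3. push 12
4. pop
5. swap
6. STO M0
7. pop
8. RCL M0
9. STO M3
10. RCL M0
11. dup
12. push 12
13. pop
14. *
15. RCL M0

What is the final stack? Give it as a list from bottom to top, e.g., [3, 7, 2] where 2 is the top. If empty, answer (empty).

Answer: [256, 16]

Derivation:
After op 1 (push 16): stack=[16] mem=[0,0,0,0]
After op 2 (push 12): stack=[16,12] mem=[0,0,0,0]
After op 3 (push 12): stack=[16,12,12] mem=[0,0,0,0]
After op 4 (pop): stack=[16,12] mem=[0,0,0,0]
After op 5 (swap): stack=[12,16] mem=[0,0,0,0]
After op 6 (STO M0): stack=[12] mem=[16,0,0,0]
After op 7 (pop): stack=[empty] mem=[16,0,0,0]
After op 8 (RCL M0): stack=[16] mem=[16,0,0,0]
After op 9 (STO M3): stack=[empty] mem=[16,0,0,16]
After op 10 (RCL M0): stack=[16] mem=[16,0,0,16]
After op 11 (dup): stack=[16,16] mem=[16,0,0,16]
After op 12 (push 12): stack=[16,16,12] mem=[16,0,0,16]
After op 13 (pop): stack=[16,16] mem=[16,0,0,16]
After op 14 (*): stack=[256] mem=[16,0,0,16]
After op 15 (RCL M0): stack=[256,16] mem=[16,0,0,16]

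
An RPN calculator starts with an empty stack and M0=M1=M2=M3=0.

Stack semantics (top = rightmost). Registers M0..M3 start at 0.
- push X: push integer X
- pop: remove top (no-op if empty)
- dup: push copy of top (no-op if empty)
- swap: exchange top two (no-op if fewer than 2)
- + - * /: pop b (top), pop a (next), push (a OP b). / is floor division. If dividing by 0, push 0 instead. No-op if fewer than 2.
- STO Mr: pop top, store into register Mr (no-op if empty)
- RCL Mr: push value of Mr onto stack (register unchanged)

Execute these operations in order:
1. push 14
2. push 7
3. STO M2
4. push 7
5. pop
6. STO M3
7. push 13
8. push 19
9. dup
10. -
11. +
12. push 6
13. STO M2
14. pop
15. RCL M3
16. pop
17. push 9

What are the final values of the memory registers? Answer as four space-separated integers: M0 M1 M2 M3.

After op 1 (push 14): stack=[14] mem=[0,0,0,0]
After op 2 (push 7): stack=[14,7] mem=[0,0,0,0]
After op 3 (STO M2): stack=[14] mem=[0,0,7,0]
After op 4 (push 7): stack=[14,7] mem=[0,0,7,0]
After op 5 (pop): stack=[14] mem=[0,0,7,0]
After op 6 (STO M3): stack=[empty] mem=[0,0,7,14]
After op 7 (push 13): stack=[13] mem=[0,0,7,14]
After op 8 (push 19): stack=[13,19] mem=[0,0,7,14]
After op 9 (dup): stack=[13,19,19] mem=[0,0,7,14]
After op 10 (-): stack=[13,0] mem=[0,0,7,14]
After op 11 (+): stack=[13] mem=[0,0,7,14]
After op 12 (push 6): stack=[13,6] mem=[0,0,7,14]
After op 13 (STO M2): stack=[13] mem=[0,0,6,14]
After op 14 (pop): stack=[empty] mem=[0,0,6,14]
After op 15 (RCL M3): stack=[14] mem=[0,0,6,14]
After op 16 (pop): stack=[empty] mem=[0,0,6,14]
After op 17 (push 9): stack=[9] mem=[0,0,6,14]

Answer: 0 0 6 14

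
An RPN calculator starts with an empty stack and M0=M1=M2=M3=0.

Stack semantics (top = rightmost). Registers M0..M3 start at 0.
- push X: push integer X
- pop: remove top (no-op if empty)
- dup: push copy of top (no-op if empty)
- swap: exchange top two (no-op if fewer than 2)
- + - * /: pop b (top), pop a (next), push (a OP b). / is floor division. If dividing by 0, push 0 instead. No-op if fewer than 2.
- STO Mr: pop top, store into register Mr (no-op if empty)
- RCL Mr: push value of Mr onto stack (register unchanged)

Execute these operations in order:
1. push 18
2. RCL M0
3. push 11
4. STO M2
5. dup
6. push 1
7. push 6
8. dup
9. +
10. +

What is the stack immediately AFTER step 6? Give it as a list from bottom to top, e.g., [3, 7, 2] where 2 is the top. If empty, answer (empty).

After op 1 (push 18): stack=[18] mem=[0,0,0,0]
After op 2 (RCL M0): stack=[18,0] mem=[0,0,0,0]
After op 3 (push 11): stack=[18,0,11] mem=[0,0,0,0]
After op 4 (STO M2): stack=[18,0] mem=[0,0,11,0]
After op 5 (dup): stack=[18,0,0] mem=[0,0,11,0]
After op 6 (push 1): stack=[18,0,0,1] mem=[0,0,11,0]

[18, 0, 0, 1]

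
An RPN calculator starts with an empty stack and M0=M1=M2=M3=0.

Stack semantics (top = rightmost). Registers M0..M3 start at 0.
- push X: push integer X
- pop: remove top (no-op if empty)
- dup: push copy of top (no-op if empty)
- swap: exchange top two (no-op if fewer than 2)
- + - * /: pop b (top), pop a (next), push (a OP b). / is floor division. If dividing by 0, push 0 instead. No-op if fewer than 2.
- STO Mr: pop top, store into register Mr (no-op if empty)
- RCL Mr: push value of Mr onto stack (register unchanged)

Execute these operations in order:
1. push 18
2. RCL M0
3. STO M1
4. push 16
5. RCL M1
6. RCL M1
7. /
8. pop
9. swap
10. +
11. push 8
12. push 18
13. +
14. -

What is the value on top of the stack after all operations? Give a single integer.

Answer: 8

Derivation:
After op 1 (push 18): stack=[18] mem=[0,0,0,0]
After op 2 (RCL M0): stack=[18,0] mem=[0,0,0,0]
After op 3 (STO M1): stack=[18] mem=[0,0,0,0]
After op 4 (push 16): stack=[18,16] mem=[0,0,0,0]
After op 5 (RCL M1): stack=[18,16,0] mem=[0,0,0,0]
After op 6 (RCL M1): stack=[18,16,0,0] mem=[0,0,0,0]
After op 7 (/): stack=[18,16,0] mem=[0,0,0,0]
After op 8 (pop): stack=[18,16] mem=[0,0,0,0]
After op 9 (swap): stack=[16,18] mem=[0,0,0,0]
After op 10 (+): stack=[34] mem=[0,0,0,0]
After op 11 (push 8): stack=[34,8] mem=[0,0,0,0]
After op 12 (push 18): stack=[34,8,18] mem=[0,0,0,0]
After op 13 (+): stack=[34,26] mem=[0,0,0,0]
After op 14 (-): stack=[8] mem=[0,0,0,0]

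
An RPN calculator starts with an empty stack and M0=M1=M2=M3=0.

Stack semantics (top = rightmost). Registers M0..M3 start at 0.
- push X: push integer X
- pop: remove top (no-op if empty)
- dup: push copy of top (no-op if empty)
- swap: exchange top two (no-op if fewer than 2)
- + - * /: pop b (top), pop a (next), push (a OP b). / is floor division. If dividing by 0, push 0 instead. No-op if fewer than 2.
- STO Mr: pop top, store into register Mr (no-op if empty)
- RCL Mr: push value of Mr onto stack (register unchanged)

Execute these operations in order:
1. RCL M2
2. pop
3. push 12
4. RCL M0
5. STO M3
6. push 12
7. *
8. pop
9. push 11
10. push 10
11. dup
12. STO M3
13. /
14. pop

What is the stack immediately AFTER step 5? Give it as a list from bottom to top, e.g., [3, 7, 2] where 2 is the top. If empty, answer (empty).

After op 1 (RCL M2): stack=[0] mem=[0,0,0,0]
After op 2 (pop): stack=[empty] mem=[0,0,0,0]
After op 3 (push 12): stack=[12] mem=[0,0,0,0]
After op 4 (RCL M0): stack=[12,0] mem=[0,0,0,0]
After op 5 (STO M3): stack=[12] mem=[0,0,0,0]

[12]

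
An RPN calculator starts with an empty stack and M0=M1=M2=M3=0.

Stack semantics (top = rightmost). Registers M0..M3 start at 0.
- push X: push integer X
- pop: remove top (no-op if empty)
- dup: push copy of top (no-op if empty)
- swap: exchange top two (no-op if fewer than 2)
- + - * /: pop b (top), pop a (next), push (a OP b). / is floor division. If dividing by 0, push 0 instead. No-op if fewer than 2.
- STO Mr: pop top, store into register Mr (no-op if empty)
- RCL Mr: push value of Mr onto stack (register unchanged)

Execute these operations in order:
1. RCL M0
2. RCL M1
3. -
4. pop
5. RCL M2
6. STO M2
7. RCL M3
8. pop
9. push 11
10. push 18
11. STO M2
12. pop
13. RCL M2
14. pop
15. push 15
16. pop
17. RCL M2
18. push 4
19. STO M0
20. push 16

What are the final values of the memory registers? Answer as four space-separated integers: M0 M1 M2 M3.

Answer: 4 0 18 0

Derivation:
After op 1 (RCL M0): stack=[0] mem=[0,0,0,0]
After op 2 (RCL M1): stack=[0,0] mem=[0,0,0,0]
After op 3 (-): stack=[0] mem=[0,0,0,0]
After op 4 (pop): stack=[empty] mem=[0,0,0,0]
After op 5 (RCL M2): stack=[0] mem=[0,0,0,0]
After op 6 (STO M2): stack=[empty] mem=[0,0,0,0]
After op 7 (RCL M3): stack=[0] mem=[0,0,0,0]
After op 8 (pop): stack=[empty] mem=[0,0,0,0]
After op 9 (push 11): stack=[11] mem=[0,0,0,0]
After op 10 (push 18): stack=[11,18] mem=[0,0,0,0]
After op 11 (STO M2): stack=[11] mem=[0,0,18,0]
After op 12 (pop): stack=[empty] mem=[0,0,18,0]
After op 13 (RCL M2): stack=[18] mem=[0,0,18,0]
After op 14 (pop): stack=[empty] mem=[0,0,18,0]
After op 15 (push 15): stack=[15] mem=[0,0,18,0]
After op 16 (pop): stack=[empty] mem=[0,0,18,0]
After op 17 (RCL M2): stack=[18] mem=[0,0,18,0]
After op 18 (push 4): stack=[18,4] mem=[0,0,18,0]
After op 19 (STO M0): stack=[18] mem=[4,0,18,0]
After op 20 (push 16): stack=[18,16] mem=[4,0,18,0]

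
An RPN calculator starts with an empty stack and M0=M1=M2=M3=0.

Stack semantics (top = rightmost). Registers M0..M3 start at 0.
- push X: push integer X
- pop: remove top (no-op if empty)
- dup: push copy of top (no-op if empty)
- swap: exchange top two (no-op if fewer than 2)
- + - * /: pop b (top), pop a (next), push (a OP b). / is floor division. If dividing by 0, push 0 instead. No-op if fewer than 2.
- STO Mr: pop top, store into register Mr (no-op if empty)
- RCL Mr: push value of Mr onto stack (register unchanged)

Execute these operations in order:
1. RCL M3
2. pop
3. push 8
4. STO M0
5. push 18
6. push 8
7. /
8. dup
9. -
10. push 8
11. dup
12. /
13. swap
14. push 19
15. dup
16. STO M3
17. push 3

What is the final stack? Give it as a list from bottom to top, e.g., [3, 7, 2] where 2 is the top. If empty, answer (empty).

After op 1 (RCL M3): stack=[0] mem=[0,0,0,0]
After op 2 (pop): stack=[empty] mem=[0,0,0,0]
After op 3 (push 8): stack=[8] mem=[0,0,0,0]
After op 4 (STO M0): stack=[empty] mem=[8,0,0,0]
After op 5 (push 18): stack=[18] mem=[8,0,0,0]
After op 6 (push 8): stack=[18,8] mem=[8,0,0,0]
After op 7 (/): stack=[2] mem=[8,0,0,0]
After op 8 (dup): stack=[2,2] mem=[8,0,0,0]
After op 9 (-): stack=[0] mem=[8,0,0,0]
After op 10 (push 8): stack=[0,8] mem=[8,0,0,0]
After op 11 (dup): stack=[0,8,8] mem=[8,0,0,0]
After op 12 (/): stack=[0,1] mem=[8,0,0,0]
After op 13 (swap): stack=[1,0] mem=[8,0,0,0]
After op 14 (push 19): stack=[1,0,19] mem=[8,0,0,0]
After op 15 (dup): stack=[1,0,19,19] mem=[8,0,0,0]
After op 16 (STO M3): stack=[1,0,19] mem=[8,0,0,19]
After op 17 (push 3): stack=[1,0,19,3] mem=[8,0,0,19]

Answer: [1, 0, 19, 3]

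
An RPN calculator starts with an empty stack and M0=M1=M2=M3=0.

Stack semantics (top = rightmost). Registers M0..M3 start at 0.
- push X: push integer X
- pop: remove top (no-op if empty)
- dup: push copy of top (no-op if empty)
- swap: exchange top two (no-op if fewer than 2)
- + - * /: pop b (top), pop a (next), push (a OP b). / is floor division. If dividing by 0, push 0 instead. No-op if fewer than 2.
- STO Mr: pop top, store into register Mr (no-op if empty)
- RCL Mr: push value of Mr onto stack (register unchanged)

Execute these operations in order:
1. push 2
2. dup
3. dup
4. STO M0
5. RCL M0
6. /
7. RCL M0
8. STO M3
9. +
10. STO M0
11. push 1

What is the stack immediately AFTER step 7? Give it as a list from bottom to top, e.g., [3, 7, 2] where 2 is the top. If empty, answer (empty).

After op 1 (push 2): stack=[2] mem=[0,0,0,0]
After op 2 (dup): stack=[2,2] mem=[0,0,0,0]
After op 3 (dup): stack=[2,2,2] mem=[0,0,0,0]
After op 4 (STO M0): stack=[2,2] mem=[2,0,0,0]
After op 5 (RCL M0): stack=[2,2,2] mem=[2,0,0,0]
After op 6 (/): stack=[2,1] mem=[2,0,0,0]
After op 7 (RCL M0): stack=[2,1,2] mem=[2,0,0,0]

[2, 1, 2]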